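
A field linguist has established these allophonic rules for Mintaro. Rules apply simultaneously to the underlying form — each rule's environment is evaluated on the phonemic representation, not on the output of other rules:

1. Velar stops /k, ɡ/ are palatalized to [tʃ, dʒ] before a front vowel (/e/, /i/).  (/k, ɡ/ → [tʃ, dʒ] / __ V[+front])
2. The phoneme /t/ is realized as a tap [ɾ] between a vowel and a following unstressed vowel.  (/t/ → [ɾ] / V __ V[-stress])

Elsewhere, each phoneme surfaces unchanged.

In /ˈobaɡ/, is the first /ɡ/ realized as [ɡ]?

Yes

/ɡ/ (word-final): rule 1 targets it, but not before a front vowel → unchanged [ɡ].
The actual realization is [ɡ], which matches [ɡ].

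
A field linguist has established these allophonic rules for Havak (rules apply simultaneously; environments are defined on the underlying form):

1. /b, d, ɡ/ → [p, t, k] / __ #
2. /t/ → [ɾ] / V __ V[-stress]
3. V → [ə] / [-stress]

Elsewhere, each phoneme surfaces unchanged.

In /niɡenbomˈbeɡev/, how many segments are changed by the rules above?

Segments that undergo a rule: /i/ → [ə] (rule 3); /e/ → [ə] (rule 3); /o/ → [ə] (rule 3); /e/ → [ə] (rule 3).
All other segments surface unchanged.

4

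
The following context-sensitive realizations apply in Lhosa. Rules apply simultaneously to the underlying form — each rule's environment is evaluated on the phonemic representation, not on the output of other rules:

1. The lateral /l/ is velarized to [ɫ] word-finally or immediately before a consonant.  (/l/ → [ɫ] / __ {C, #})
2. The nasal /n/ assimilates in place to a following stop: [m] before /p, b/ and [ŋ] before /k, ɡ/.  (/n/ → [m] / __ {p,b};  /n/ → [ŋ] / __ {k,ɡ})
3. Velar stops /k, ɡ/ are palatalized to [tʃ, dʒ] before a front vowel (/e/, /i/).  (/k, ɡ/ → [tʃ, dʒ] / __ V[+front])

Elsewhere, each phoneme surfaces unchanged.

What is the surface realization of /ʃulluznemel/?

/ʃ/ (word-initial) is unaffected → [ʃ].
/u/ — not in any rule's target class → [u].
/l/ meets the environment for rule 1 (word-finally or immediately before a consonant) → [ɫ].
/l/ — between /l/ and /u/; rule 1 does not apply here → [l].
/u/ (between /l/ and /z/): no rule targets it → [u].
/z/ (between /u/ and /n/): no rule targets it → [z].
/n/ (between /z/ and /e/) is in the target of rule 2 but the environment (before a labial or velar stop) is not met → [n].
/e/ (between /n/ and /m/) is unaffected → [e].
/m/ stays [m].
/e/ — not in any rule's target class → [e].
Rule 1 applies to /l/ (word-final: word-finally or immediately before a consonant) → [ɫ].

[ʃuɫluznemeɫ]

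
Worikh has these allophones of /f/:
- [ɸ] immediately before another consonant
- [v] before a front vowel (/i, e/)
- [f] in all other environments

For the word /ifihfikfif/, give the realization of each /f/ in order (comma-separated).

[v], [v], [v], [f]

Occurrence 1 (position 2): before a front vowel (/i, e/) → [v].
Occurrence 2 (position 5): before a front vowel (/i, e/) → [v].
Occurrence 3 (position 8): before a front vowel (/i, e/) → [v].
Occurrence 4 (position 10): no conditioning environment matches → elsewhere allophone [f].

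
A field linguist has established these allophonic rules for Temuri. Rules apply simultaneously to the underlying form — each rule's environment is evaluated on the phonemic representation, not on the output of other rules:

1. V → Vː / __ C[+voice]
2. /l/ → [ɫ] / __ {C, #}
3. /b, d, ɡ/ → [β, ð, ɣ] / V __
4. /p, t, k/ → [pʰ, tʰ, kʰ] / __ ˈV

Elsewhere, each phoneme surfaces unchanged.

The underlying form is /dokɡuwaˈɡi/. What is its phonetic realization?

/d/ (word-initial) fails the environment for rule 3, so it stays [d].
/o/ — between /d/ and /k/; rule 1 does not apply here → [o].
/k/ — between /o/ and /ɡ/; rule 4 does not apply here → [k].
/ɡ/ (between /k/ and /u/) fails the environment for rule 3, so it stays [ɡ].
/u/ (between /ɡ/ and /w/) occurs before a voiced consonant → [uː] by rule 1.
/w/ — not in any rule's target class → [w].
/a/ meets the environment for rule 1 (before a voiced consonant) → [aː].
/ɡ/ (between /a/ and /i/) occurs immediately after a vowel → [ɣ] by rule 3.
/i/ (word-final) is in the target of rule 1 but the environment (before a voiced consonant) is not met → [i].

[dokɡuːwaːˈɣi]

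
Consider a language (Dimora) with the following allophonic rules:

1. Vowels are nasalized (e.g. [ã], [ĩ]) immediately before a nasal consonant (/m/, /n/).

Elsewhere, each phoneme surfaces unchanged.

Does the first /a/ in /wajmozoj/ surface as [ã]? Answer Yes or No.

/a/ (between /w/ and /j/): rule 1 targets it, but not before a nasal consonant → unchanged [a].
The actual realization is [a], not [ã].

No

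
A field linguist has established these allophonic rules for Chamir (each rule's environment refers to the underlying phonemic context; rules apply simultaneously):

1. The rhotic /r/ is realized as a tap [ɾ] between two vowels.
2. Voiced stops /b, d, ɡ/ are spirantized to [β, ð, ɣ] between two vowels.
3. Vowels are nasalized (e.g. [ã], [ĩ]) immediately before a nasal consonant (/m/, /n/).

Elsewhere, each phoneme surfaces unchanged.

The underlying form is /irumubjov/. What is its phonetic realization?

[iɾũmubjov]

/i/ (word-initial) is in the target of rule 3 but the environment (before a nasal consonant) is not met → [i].
Rule 1 applies to /r/ (between /i/ and /u/: between two vowels) → [ɾ].
Rule 3 applies to /u/ (between /r/ and /m/: before a nasal consonant) → [ũ].
/m/ (between /u/ and /u/): no rule targets it → [m].
/u/ — between /m/ and /b/; rule 3 does not apply here → [u].
/b/ (between /u/ and /j/): rule 2 targets it, but not between two vowels → unchanged [b].
/j/ (between /b/ and /o/) is unaffected → [j].
/o/ (between /j/ and /v/): rule 3 targets it, but not before a nasal consonant → unchanged [o].
/v/ — not in any rule's target class → [v].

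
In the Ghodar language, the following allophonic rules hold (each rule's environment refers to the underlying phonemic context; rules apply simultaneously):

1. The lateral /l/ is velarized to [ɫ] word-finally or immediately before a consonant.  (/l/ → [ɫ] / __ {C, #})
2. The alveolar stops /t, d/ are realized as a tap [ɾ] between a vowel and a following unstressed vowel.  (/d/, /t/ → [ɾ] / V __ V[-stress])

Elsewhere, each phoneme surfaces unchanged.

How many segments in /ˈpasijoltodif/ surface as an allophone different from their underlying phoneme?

2

Segments that undergo a rule: /l/ → [ɫ] (rule 1); /d/ → [ɾ] (rule 2).
All other segments surface unchanged.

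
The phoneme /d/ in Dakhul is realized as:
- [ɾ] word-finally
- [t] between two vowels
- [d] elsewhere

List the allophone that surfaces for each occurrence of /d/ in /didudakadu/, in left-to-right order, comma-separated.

[d], [t], [t], [t]

Occurrence 1 (position 1): no conditioning environment matches → elsewhere allophone [d].
Occurrence 2 (position 3): between two vowels → [t].
Occurrence 3 (position 5): between two vowels → [t].
Occurrence 4 (position 9): between two vowels → [t].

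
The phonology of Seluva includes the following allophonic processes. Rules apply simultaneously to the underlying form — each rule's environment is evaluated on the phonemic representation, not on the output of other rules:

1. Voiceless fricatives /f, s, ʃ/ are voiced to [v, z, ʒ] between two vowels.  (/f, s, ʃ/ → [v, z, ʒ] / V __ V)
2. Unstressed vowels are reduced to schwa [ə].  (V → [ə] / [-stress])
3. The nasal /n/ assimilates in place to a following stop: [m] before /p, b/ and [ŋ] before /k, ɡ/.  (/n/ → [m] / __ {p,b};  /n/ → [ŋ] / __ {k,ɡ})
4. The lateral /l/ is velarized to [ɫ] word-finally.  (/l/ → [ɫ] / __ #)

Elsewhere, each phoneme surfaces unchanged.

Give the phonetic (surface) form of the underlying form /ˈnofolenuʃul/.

[ˈnovələnəʒəɫ]

/n/ (word-initial) fails the environment for rule 3, so it stays [n].
/o/ (between /n/ and /f/) is in the target of rule 2 but the environment (in an unstressed syllable) is not met → [o].
/f/ (between /o/ and /o/) occurs between two vowels → [v] by rule 1.
/o/ (between /f/ and /l/): in an unstressed syllable, so rule 2 applies → [ə].
/l/ (between /o/ and /e/): rule 4 targets it, but not word-finally → unchanged [l].
/e/ (between /l/ and /n/): in an unstressed syllable, so rule 2 applies → [ə].
/n/ — between /e/ and /u/; rule 3 does not apply here → [n].
/u/ (between /n/ and /ʃ/): in an unstressed syllable, so rule 2 applies → [ə].
/ʃ/ (between /u/ and /u/): between two vowels, so rule 1 applies → [ʒ].
/u/ (between /ʃ/ and /l/) occurs in an unstressed syllable → [ə] by rule 2.
/l/ meets the environment for rule 4 (word-finally) → [ɫ].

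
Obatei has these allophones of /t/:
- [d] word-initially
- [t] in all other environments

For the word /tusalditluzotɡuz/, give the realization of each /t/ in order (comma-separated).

Occurrence 1 (position 1): word-initially → [d].
Occurrence 2 (position 8): no conditioning environment matches → elsewhere allophone [t].
Occurrence 3 (position 13): no conditioning environment matches → elsewhere allophone [t].

[d], [t], [t]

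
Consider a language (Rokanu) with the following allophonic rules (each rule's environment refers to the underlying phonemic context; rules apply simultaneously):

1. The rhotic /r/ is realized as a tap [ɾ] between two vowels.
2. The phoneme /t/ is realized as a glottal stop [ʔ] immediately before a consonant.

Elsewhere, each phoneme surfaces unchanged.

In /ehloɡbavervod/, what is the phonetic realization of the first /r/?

/r/ — between /e/ and /v/; rule 1 does not apply here → [r].

[r]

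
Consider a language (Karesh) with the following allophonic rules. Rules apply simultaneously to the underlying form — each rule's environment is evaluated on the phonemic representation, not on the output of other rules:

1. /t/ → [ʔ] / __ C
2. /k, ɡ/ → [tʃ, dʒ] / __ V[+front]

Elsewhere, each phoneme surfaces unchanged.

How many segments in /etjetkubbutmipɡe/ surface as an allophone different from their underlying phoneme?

4

Segments that undergo a rule: /t/ → [ʔ] (rule 1); /t/ → [ʔ] (rule 1); /t/ → [ʔ] (rule 1); /ɡ/ → [dʒ] (rule 2).
All other segments surface unchanged.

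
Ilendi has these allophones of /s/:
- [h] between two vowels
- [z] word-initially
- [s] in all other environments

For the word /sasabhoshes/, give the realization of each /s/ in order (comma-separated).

[z], [h], [s], [s]

Occurrence 1 (position 1): word-initially → [z].
Occurrence 2 (position 3): between two vowels → [h].
Occurrence 3 (position 8): no conditioning environment matches → elsewhere allophone [s].
Occurrence 4 (position 11): no conditioning environment matches → elsewhere allophone [s].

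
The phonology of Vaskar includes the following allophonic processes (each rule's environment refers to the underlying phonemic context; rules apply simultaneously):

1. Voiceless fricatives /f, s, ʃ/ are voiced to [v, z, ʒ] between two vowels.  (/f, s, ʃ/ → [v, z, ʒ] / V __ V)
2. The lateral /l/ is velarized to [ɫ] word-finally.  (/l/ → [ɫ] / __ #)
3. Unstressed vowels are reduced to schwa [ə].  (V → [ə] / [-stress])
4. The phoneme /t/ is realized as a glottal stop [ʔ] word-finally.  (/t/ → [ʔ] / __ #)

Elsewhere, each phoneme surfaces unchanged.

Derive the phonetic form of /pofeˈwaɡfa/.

[pəvəˈwaɡfə]

/p/ (word-initial) is unaffected → [p].
/o/ (between /p/ and /f/) occurs in an unstressed syllable → [ə] by rule 3.
/f/ meets the environment for rule 1 (between two vowels) → [v].
/e/ (between /f/ and /w/): in an unstressed syllable, so rule 3 applies → [ə].
/w/ (between /e/ and /a/): no rule targets it → [w].
/a/ (between /w/ and /ɡ/): rule 3 targets it, but not in an unstressed syllable → unchanged [a].
/ɡ/ (between /a/ and /f/): no rule targets it → [ɡ].
/f/ (between /ɡ/ and /a/) is in the target of rule 1 but the environment (between two vowels) is not met → [f].
/a/ (word-final): in an unstressed syllable, so rule 3 applies → [ə].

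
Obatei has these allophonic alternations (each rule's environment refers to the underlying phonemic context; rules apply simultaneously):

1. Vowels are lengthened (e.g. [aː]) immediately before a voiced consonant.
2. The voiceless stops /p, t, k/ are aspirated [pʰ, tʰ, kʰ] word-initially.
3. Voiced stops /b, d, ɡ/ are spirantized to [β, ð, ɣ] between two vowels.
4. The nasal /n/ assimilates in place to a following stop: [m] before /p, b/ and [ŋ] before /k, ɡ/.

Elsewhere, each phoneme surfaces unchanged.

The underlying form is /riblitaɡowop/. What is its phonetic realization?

/r/ — not in any rule's target class → [r].
/i/ — between /r/ and /b/, before a voiced consonant — surfaces as [iː] (rule 1).
/b/ (between /i/ and /l/) is in the target of rule 3 but the environment (between two vowels) is not met → [b].
/l/ (between /b/ and /i/): no rule targets it → [l].
/i/ (between /l/ and /t/): rule 1 targets it, but not before a voiced consonant → unchanged [i].
/t/ (between /i/ and /a/) is in the target of rule 2 but the environment (word-initially) is not met → [t].
Rule 1 applies to /a/ (between /t/ and /ɡ/: before a voiced consonant) → [aː].
/ɡ/ meets the environment for rule 3 (between two vowels) → [ɣ].
/o/ (between /ɡ/ and /w/): before a voiced consonant, so rule 1 applies → [oː].
/w/ — not in any rule's target class → [w].
/o/ — between /w/ and /p/; rule 1 does not apply here → [o].
/p/ (word-final): rule 2 targets it, but not word-initially → unchanged [p].

[riːblitaːɣoːwop]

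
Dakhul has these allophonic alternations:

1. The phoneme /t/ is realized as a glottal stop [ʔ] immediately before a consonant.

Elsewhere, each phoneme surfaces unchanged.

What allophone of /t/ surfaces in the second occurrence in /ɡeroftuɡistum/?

/t/ (between /s/ and /u/) is in the target of rule 1 but the environment (immediately before a consonant) is not met → [t].

[t]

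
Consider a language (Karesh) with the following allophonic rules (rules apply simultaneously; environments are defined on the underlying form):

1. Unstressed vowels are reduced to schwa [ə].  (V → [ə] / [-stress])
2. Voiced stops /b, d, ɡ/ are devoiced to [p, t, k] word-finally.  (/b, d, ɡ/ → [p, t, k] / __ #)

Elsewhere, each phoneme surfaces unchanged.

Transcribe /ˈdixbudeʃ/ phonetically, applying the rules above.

/d/ (word-initial) fails the environment for rule 2, so it stays [d].
/i/ — between /d/ and /x/; rule 1 does not apply here → [i].
/b/ (between /x/ and /u/) fails the environment for rule 2, so it stays [b].
/u/ (between /b/ and /d/): in an unstressed syllable, so rule 1 applies → [ə].
/d/ (between /u/ and /e/) fails the environment for rule 2, so it stays [d].
/e/ (between /d/ and /ʃ/): in an unstressed syllable, so rule 1 applies → [ə].

[ˈdixbədəʃ]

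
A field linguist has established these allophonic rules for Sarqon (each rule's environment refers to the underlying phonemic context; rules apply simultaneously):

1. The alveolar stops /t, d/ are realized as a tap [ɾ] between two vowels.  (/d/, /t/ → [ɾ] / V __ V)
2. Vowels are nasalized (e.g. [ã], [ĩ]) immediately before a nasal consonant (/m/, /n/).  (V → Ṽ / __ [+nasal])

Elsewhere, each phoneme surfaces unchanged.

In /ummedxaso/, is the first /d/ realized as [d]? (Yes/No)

Yes

/d/ — between /e/ and /x/; rule 1 does not apply here → [d].
The actual realization is [d], which matches [d].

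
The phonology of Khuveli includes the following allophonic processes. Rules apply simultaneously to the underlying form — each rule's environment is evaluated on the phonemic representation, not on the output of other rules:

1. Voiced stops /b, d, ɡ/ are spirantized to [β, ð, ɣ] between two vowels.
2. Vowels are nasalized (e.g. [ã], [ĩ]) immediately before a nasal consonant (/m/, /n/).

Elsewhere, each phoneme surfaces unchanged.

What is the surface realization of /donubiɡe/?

[dõnuβiɣe]

/d/ (word-initial) is in the target of rule 1 but the environment (between two vowels) is not met → [d].
/o/ (between /d/ and /n/): before a nasal consonant, so rule 2 applies → [õ].
/n/ (between /o/ and /u/): no rule targets it → [n].
/u/ (between /n/ and /b/) is in the target of rule 2 but the environment (before a nasal consonant) is not met → [u].
Rule 1 applies to /b/ (between /u/ and /i/: between two vowels) → [β].
/i/ (between /b/ and /ɡ/): rule 2 targets it, but not before a nasal consonant → unchanged [i].
/ɡ/ (between /i/ and /e/) occurs between two vowels → [ɣ] by rule 1.
/e/ (word-final) is in the target of rule 2 but the environment (before a nasal consonant) is not met → [e].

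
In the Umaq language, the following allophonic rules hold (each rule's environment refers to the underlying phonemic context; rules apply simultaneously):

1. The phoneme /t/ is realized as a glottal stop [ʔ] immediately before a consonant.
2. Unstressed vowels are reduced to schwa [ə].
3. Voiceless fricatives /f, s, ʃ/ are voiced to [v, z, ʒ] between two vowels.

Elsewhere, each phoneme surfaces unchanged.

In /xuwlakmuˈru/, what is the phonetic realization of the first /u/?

Rule 2 applies to /u/ (between /x/ and /w/: in an unstressed syllable) → [ə].

[ə]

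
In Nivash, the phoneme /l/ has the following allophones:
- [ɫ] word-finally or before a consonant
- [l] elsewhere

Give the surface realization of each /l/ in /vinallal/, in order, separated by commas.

[ɫ], [l], [ɫ]

Occurrence 1 (position 5): word-finally or before a consonant → [ɫ].
Occurrence 2 (position 6): no conditioning environment matches → elsewhere allophone [l].
Occurrence 3 (position 8): word-finally or before a consonant → [ɫ].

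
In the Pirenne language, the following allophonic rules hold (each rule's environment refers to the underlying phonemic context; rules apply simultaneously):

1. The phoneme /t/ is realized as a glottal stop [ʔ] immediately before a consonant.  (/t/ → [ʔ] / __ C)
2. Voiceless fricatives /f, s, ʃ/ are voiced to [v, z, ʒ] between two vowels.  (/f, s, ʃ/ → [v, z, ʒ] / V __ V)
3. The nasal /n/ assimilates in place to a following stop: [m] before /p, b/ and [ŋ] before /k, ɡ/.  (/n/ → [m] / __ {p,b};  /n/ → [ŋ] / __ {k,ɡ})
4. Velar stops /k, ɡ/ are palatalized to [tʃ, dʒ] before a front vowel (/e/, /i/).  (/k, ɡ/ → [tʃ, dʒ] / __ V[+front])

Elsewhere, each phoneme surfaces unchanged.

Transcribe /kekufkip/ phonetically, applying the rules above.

[tʃekuftʃip]

/k/ (word-initial): before a front vowel, so rule 4 applies → [tʃ].
/e/ stays [e].
/k/ — between /e/ and /u/; rule 4 does not apply here → [k].
/u/ — not in any rule's target class → [u].
/f/ — between /u/ and /k/; rule 2 does not apply here → [f].
/k/ — between /f/ and /i/, before a front vowel — surfaces as [tʃ] (rule 4).
/i/ stays [i].
/p/ stays [p].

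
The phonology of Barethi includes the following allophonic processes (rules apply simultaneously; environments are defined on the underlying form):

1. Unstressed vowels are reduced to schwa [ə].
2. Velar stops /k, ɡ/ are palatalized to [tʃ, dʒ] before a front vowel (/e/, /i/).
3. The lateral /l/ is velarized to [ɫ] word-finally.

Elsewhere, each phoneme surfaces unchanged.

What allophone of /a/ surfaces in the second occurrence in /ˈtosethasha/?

[ə]

/a/ — word-final, in an unstressed syllable — surfaces as [ə] (rule 1).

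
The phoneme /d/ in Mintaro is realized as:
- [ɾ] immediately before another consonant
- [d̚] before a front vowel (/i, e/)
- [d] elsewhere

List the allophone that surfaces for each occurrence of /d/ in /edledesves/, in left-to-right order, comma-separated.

[ɾ], [d̚]

Occurrence 1 (position 2): immediately before another consonant → [ɾ].
Occurrence 2 (position 5): before a front vowel (/i, e/) → [d̚].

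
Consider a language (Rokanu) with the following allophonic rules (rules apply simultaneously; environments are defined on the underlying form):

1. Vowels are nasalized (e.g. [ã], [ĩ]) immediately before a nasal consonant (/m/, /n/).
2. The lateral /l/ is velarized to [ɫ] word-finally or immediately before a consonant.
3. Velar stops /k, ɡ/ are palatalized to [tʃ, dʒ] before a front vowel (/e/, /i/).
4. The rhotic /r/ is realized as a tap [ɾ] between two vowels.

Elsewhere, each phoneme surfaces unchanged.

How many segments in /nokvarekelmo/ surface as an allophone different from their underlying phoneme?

Segments that undergo a rule: /r/ → [ɾ] (rule 4); /k/ → [tʃ] (rule 3); /l/ → [ɫ] (rule 2).
All other segments surface unchanged.

3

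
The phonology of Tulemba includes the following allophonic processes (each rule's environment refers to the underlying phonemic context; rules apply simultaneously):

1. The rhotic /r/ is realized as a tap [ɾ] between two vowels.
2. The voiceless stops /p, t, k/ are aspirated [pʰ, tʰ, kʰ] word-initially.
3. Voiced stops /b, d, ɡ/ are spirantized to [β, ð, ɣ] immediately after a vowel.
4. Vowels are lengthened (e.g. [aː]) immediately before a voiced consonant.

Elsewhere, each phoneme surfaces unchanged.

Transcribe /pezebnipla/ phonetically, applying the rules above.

/p/ meets the environment for rule 2 (word-initially) → [pʰ].
/e/ — between /p/ and /z/, before a voiced consonant — surfaces as [eː] (rule 4).
/e/ meets the environment for rule 4 (before a voiced consonant) → [eː].
/b/ (between /e/ and /n/) occurs immediately after a vowel → [β] by rule 3.
/i/ — between /n/ and /p/; rule 4 does not apply here → [i].
/p/ (between /i/ and /l/) is in the target of rule 2 but the environment (word-initially) is not met → [p].
/a/ — word-final; rule 4 does not apply here → [a].

[pʰeːzeːβnipla]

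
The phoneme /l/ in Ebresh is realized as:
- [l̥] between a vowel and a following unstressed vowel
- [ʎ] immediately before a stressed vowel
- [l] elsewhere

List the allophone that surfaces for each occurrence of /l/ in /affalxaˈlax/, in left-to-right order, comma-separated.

[l], [ʎ]

Occurrence 1 (position 5): no conditioning environment matches → elsewhere allophone [l].
Occurrence 2 (position 8): immediately before a stressed vowel → [ʎ].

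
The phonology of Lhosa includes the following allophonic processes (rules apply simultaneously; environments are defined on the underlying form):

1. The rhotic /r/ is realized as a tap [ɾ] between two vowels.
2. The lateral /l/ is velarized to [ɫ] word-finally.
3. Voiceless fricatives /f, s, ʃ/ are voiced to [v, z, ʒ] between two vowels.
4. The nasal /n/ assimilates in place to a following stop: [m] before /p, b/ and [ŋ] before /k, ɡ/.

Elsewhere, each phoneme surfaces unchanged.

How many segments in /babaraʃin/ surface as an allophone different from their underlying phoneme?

2

Segments that undergo a rule: /r/ → [ɾ] (rule 1); /ʃ/ → [ʒ] (rule 3).
All other segments surface unchanged.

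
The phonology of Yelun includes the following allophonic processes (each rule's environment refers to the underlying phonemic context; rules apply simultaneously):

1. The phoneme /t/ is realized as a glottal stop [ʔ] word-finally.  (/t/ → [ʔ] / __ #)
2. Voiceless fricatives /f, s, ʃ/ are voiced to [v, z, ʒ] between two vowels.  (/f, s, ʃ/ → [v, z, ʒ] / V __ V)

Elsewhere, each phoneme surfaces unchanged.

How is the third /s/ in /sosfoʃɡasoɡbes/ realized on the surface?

[z]

/s/ (between /a/ and /o/): between two vowels, so rule 2 applies → [z].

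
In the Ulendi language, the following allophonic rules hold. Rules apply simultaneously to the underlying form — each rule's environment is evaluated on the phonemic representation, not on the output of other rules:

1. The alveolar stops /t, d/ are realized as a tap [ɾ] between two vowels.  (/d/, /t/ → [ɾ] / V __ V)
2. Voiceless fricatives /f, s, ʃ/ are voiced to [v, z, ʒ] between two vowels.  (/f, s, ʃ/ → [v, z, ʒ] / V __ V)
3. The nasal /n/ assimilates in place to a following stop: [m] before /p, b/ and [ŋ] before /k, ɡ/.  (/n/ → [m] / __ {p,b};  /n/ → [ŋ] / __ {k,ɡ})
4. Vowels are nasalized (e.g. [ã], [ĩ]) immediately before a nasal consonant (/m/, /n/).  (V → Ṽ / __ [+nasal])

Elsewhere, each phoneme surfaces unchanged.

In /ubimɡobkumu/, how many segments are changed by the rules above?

Segments that undergo a rule: /i/ → [ĩ] (rule 4); /u/ → [ũ] (rule 4).
All other segments surface unchanged.

2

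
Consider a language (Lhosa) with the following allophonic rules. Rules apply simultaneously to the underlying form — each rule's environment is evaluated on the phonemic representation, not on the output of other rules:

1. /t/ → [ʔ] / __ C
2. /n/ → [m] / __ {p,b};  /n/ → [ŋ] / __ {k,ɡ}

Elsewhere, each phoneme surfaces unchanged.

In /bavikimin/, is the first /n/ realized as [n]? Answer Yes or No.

/n/ (word-final): rule 2 targets it, but not before a labial or velar stop → unchanged [n].
The actual realization is [n], which matches [n].

Yes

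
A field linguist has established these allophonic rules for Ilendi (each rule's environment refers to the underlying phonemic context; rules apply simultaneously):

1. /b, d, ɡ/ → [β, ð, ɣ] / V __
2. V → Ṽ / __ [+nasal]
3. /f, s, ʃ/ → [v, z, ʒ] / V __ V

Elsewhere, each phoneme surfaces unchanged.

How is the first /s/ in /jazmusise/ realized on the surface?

[z]

/s/ (between /u/ and /i/) occurs between two vowels → [z] by rule 3.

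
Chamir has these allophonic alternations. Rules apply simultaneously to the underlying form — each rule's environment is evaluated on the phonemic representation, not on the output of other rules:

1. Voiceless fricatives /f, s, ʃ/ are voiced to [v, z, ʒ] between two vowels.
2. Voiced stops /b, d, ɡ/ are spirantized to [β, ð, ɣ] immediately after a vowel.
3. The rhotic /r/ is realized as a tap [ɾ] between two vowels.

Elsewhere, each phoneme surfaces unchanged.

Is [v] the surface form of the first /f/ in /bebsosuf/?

No

/f/ (word-final) is in the target of rule 1 but the environment (between two vowels) is not met → [f].
The actual realization is [f], not [v].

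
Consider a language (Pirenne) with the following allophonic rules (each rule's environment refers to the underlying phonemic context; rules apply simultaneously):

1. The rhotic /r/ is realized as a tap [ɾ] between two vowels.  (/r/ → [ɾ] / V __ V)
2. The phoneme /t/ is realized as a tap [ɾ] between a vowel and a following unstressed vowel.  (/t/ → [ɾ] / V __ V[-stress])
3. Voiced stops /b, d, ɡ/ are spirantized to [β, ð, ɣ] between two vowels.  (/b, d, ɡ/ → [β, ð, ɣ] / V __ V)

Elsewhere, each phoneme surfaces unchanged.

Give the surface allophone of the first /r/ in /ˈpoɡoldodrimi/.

/r/ (between /d/ and /i/) is in the target of rule 1 but the environment (between two vowels) is not met → [r].

[r]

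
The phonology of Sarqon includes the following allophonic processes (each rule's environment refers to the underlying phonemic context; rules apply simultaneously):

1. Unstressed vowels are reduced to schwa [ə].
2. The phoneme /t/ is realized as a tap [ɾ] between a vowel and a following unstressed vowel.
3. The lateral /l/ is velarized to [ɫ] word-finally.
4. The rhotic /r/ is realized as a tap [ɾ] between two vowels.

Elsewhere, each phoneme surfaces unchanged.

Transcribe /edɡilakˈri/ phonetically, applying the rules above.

Rule 1 applies to /e/ (word-initial: in an unstressed syllable) → [ə].
/d/ (between /e/ and /ɡ/) is unaffected → [d].
/ɡ/ (between /d/ and /i/) is unaffected → [ɡ].
/i/ meets the environment for rule 1 (in an unstressed syllable) → [ə].
/l/ (between /i/ and /a/) fails the environment for rule 3, so it stays [l].
/a/ (between /l/ and /k/): in an unstressed syllable, so rule 1 applies → [ə].
/k/ — not in any rule's target class → [k].
/r/ (between /k/ and /i/): rule 4 targets it, but not between two vowels → unchanged [r].
/i/ (word-final) fails the environment for rule 1, so it stays [i].

[ədɡələkˈri]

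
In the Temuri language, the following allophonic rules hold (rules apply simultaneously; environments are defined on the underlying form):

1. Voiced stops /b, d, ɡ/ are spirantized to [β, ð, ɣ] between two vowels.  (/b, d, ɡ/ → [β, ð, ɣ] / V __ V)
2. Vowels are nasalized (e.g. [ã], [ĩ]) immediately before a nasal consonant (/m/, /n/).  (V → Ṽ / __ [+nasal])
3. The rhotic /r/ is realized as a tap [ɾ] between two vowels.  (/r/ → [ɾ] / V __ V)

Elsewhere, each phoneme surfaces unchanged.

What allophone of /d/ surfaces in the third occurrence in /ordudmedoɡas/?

/d/ meets the environment for rule 1 (between two vowels) → [ð].

[ð]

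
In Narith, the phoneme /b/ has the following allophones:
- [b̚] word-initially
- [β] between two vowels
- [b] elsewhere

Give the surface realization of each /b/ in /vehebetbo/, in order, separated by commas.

[β], [b]

Occurrence 1 (position 5): between two vowels → [β].
Occurrence 2 (position 8): no conditioning environment matches → elsewhere allophone [b].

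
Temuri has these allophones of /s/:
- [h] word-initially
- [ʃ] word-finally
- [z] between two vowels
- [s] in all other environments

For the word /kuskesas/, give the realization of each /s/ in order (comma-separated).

Occurrence 1 (position 3): no conditioning environment matches → elsewhere allophone [s].
Occurrence 2 (position 6): between two vowels → [z].
Occurrence 3 (position 8): word-finally → [ʃ].

[s], [z], [ʃ]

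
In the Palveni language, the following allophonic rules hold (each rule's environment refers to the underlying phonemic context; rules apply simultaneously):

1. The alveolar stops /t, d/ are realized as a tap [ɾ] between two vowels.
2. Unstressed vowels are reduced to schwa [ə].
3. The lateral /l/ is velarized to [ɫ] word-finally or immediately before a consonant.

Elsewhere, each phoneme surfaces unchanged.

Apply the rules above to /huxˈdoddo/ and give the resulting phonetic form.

[həxˈdoddə]

/h/ (word-initial): no rule targets it → [h].
Rule 2 applies to /u/ (between /h/ and /x/: in an unstressed syllable) → [ə].
/x/ — not in any rule's target class → [x].
/d/ — between /x/ and /o/; rule 1 does not apply here → [d].
/o/ (between /d/ and /d/) is in the target of rule 2 but the environment (in an unstressed syllable) is not met → [o].
/d/ (between /o/ and /d/): rule 1 targets it, but not between two vowels → unchanged [d].
/d/ (between /d/ and /o/) fails the environment for rule 1, so it stays [d].
Rule 2 applies to /o/ (word-final: in an unstressed syllable) → [ə].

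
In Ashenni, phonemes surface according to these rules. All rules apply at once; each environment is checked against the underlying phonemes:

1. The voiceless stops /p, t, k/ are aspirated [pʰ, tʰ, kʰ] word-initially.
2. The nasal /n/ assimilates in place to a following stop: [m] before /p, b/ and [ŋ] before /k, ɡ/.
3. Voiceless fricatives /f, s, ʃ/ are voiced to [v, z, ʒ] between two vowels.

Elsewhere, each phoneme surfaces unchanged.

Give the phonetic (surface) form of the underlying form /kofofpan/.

/k/ — word-initial, word-initially — surfaces as [kʰ] (rule 1).
/o/ (between /k/ and /f/) is unaffected → [o].
Rule 3 applies to /f/ (between /o/ and /o/: between two vowels) → [v].
/o/ — not in any rule's target class → [o].
/f/ (between /o/ and /p/) fails the environment for rule 3, so it stays [f].
/p/ (between /f/ and /a/) is in the target of rule 1 but the environment (word-initially) is not met → [p].
/a/ — not in any rule's target class → [a].
/n/ (word-final) fails the environment for rule 2, so it stays [n].

[kʰovofpan]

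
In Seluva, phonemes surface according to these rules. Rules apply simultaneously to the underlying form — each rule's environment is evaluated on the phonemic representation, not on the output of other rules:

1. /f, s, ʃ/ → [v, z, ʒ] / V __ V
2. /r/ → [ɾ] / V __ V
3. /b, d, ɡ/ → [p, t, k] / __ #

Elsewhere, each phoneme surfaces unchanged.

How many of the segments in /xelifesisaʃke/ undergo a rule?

3

Segments that undergo a rule: /f/ → [v] (rule 1); /s/ → [z] (rule 1); /s/ → [z] (rule 1).
All other segments surface unchanged.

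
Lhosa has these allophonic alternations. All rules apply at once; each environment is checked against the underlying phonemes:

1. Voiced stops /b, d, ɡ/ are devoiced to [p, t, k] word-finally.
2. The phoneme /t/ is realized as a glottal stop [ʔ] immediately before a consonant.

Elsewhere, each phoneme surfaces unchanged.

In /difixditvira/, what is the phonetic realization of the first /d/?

[d]

/d/ — word-initial; rule 1 does not apply here → [d].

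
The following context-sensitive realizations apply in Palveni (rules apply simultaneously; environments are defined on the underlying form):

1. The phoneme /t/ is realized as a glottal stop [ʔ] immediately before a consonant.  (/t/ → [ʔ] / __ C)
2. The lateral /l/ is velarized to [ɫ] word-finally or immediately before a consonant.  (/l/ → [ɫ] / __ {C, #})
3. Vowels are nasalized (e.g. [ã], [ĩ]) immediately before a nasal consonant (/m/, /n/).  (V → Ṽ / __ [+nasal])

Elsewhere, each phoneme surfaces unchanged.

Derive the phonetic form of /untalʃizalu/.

/u/ (word-initial): before a nasal consonant, so rule 3 applies → [ũ].
/t/ (between /n/ and /a/) fails the environment for rule 1, so it stays [t].
/a/ (between /t/ and /l/): rule 3 targets it, but not before a nasal consonant → unchanged [a].
/l/ meets the environment for rule 2 (word-finally or immediately before a consonant) → [ɫ].
/i/ (between /ʃ/ and /z/): rule 3 targets it, but not before a nasal consonant → unchanged [i].
/a/ (between /z/ and /l/) fails the environment for rule 3, so it stays [a].
/l/ (between /a/ and /u/) is in the target of rule 2 but the environment (word-finally or immediately before a consonant) is not met → [l].
/u/ (word-final): rule 3 targets it, but not before a nasal consonant → unchanged [u].

[ũntaɫʃizalu]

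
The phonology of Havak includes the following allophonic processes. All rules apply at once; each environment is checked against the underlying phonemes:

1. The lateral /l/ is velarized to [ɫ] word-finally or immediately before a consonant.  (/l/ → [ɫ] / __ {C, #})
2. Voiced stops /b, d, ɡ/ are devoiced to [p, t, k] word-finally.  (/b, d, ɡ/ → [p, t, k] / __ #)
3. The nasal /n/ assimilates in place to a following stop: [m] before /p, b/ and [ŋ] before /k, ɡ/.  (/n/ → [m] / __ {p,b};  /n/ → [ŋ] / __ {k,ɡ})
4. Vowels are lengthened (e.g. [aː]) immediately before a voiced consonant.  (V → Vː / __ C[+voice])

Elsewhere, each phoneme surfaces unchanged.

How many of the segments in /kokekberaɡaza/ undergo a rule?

Segments that undergo a rule: /e/ → [eː] (rule 4); /a/ → [aː] (rule 4); /a/ → [aː] (rule 4).
All other segments surface unchanged.

3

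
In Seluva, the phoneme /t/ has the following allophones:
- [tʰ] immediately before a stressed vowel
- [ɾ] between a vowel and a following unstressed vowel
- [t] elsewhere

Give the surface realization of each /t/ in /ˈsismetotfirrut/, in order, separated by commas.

[ɾ], [t], [t]

Occurrence 1 (position 6): between a vowel and an unstressed vowel → [ɾ].
Occurrence 2 (position 8): no conditioning environment matches → elsewhere allophone [t].
Occurrence 3 (position 14): no conditioning environment matches → elsewhere allophone [t].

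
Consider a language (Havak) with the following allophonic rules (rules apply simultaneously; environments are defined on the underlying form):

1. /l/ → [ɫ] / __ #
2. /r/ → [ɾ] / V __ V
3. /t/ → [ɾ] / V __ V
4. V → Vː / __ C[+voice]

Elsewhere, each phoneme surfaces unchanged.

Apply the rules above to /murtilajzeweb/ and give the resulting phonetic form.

[muːrtiːlaːjzeːweːb]

/m/ (word-initial) is unaffected → [m].
/u/ (between /m/ and /r/): before a voiced consonant, so rule 4 applies → [uː].
/r/ (between /u/ and /t/) fails the environment for rule 2, so it stays [r].
/t/ (between /r/ and /i/): rule 3 targets it, but not between two vowels → unchanged [t].
/i/ (between /t/ and /l/) occurs before a voiced consonant → [iː] by rule 4.
/l/ (between /i/ and /a/) fails the environment for rule 1, so it stays [l].
/a/ meets the environment for rule 4 (before a voiced consonant) → [aː].
/j/ (between /a/ and /z/) is unaffected → [j].
/z/ — not in any rule's target class → [z].
/e/ meets the environment for rule 4 (before a voiced consonant) → [eː].
/w/ (between /e/ and /e/) is unaffected → [w].
Rule 4 applies to /e/ (between /w/ and /b/: before a voiced consonant) → [eː].
/b/ — not in any rule's target class → [b].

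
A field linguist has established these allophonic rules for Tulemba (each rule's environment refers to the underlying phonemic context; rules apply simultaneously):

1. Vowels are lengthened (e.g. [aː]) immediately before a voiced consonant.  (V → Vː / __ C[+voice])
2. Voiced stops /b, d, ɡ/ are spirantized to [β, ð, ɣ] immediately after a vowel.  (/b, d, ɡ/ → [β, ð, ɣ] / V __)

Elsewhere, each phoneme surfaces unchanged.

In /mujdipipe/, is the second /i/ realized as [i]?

/i/ (between /p/ and /p/) is in the target of rule 1 but the environment (before a voiced consonant) is not met → [i].
The actual realization is [i], which matches [i].

Yes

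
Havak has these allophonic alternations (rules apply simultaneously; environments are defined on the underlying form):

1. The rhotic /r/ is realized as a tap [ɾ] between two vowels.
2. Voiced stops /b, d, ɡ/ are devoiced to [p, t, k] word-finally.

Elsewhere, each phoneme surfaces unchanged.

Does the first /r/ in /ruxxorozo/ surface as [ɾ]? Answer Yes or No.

No

/r/ — word-initial; rule 1 does not apply here → [r].
The actual realization is [r], not [ɾ].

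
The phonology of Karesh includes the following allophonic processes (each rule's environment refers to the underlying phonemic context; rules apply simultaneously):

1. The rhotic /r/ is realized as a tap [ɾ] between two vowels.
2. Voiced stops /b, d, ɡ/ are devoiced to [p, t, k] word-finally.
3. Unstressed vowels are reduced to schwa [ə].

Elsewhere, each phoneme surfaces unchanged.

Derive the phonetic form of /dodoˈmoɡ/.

/d/ (word-initial) is in the target of rule 2 but the environment (word-finally) is not met → [d].
/o/ (between /d/ and /d/) occurs in an unstressed syllable → [ə] by rule 3.
/d/ — between /o/ and /o/; rule 2 does not apply here → [d].
/o/ (between /d/ and /m/): in an unstressed syllable, so rule 3 applies → [ə].
/o/ — between /m/ and /ɡ/; rule 3 does not apply here → [o].
/ɡ/ (word-final) occurs word-finally → [k] by rule 2.

[dədəˈmok]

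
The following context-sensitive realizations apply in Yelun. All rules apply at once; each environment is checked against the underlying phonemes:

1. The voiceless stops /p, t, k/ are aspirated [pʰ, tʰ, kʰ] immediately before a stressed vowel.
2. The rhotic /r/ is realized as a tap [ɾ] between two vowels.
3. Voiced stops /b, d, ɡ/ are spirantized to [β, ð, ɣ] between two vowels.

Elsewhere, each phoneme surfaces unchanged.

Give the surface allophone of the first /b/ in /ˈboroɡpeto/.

/b/ (word-initial) is in the target of rule 3 but the environment (between two vowels) is not met → [b].

[b]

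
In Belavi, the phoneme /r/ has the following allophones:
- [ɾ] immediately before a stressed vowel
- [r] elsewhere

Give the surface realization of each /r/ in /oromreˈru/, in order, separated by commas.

[r], [r], [ɾ]

Occurrence 1 (position 2): no conditioning environment matches → elsewhere allophone [r].
Occurrence 2 (position 5): no conditioning environment matches → elsewhere allophone [r].
Occurrence 3 (position 7): immediately before a stressed vowel → [ɾ].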